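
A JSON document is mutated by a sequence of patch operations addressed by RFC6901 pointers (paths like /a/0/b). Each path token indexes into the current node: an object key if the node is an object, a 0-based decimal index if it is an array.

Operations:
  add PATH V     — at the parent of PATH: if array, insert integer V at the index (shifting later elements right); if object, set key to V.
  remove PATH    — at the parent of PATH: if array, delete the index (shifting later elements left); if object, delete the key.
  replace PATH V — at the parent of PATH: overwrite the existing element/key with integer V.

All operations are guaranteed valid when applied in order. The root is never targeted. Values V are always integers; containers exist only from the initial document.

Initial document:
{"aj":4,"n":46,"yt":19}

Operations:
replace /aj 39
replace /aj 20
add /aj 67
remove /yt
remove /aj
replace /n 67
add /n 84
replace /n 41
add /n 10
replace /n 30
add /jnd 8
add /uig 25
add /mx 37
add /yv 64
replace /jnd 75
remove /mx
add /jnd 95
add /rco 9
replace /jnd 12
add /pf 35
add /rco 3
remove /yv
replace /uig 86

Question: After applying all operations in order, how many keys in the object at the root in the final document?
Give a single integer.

Answer: 5

Derivation:
After op 1 (replace /aj 39): {"aj":39,"n":46,"yt":19}
After op 2 (replace /aj 20): {"aj":20,"n":46,"yt":19}
After op 3 (add /aj 67): {"aj":67,"n":46,"yt":19}
After op 4 (remove /yt): {"aj":67,"n":46}
After op 5 (remove /aj): {"n":46}
After op 6 (replace /n 67): {"n":67}
After op 7 (add /n 84): {"n":84}
After op 8 (replace /n 41): {"n":41}
After op 9 (add /n 10): {"n":10}
After op 10 (replace /n 30): {"n":30}
After op 11 (add /jnd 8): {"jnd":8,"n":30}
After op 12 (add /uig 25): {"jnd":8,"n":30,"uig":25}
After op 13 (add /mx 37): {"jnd":8,"mx":37,"n":30,"uig":25}
After op 14 (add /yv 64): {"jnd":8,"mx":37,"n":30,"uig":25,"yv":64}
After op 15 (replace /jnd 75): {"jnd":75,"mx":37,"n":30,"uig":25,"yv":64}
After op 16 (remove /mx): {"jnd":75,"n":30,"uig":25,"yv":64}
After op 17 (add /jnd 95): {"jnd":95,"n":30,"uig":25,"yv":64}
After op 18 (add /rco 9): {"jnd":95,"n":30,"rco":9,"uig":25,"yv":64}
After op 19 (replace /jnd 12): {"jnd":12,"n":30,"rco":9,"uig":25,"yv":64}
After op 20 (add /pf 35): {"jnd":12,"n":30,"pf":35,"rco":9,"uig":25,"yv":64}
After op 21 (add /rco 3): {"jnd":12,"n":30,"pf":35,"rco":3,"uig":25,"yv":64}
After op 22 (remove /yv): {"jnd":12,"n":30,"pf":35,"rco":3,"uig":25}
After op 23 (replace /uig 86): {"jnd":12,"n":30,"pf":35,"rco":3,"uig":86}
Size at the root: 5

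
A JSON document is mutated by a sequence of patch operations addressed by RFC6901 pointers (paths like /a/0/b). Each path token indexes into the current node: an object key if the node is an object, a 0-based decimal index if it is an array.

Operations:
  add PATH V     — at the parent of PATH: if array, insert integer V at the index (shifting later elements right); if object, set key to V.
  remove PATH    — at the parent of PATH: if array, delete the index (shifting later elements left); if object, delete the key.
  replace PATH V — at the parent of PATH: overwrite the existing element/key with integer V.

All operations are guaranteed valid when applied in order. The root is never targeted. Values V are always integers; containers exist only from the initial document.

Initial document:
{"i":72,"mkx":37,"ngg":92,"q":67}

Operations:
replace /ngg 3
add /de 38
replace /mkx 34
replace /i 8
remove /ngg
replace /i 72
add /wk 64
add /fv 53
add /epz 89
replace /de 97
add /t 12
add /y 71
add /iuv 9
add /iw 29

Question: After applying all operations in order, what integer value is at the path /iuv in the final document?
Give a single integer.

Answer: 9

Derivation:
After op 1 (replace /ngg 3): {"i":72,"mkx":37,"ngg":3,"q":67}
After op 2 (add /de 38): {"de":38,"i":72,"mkx":37,"ngg":3,"q":67}
After op 3 (replace /mkx 34): {"de":38,"i":72,"mkx":34,"ngg":3,"q":67}
After op 4 (replace /i 8): {"de":38,"i":8,"mkx":34,"ngg":3,"q":67}
After op 5 (remove /ngg): {"de":38,"i":8,"mkx":34,"q":67}
After op 6 (replace /i 72): {"de":38,"i":72,"mkx":34,"q":67}
After op 7 (add /wk 64): {"de":38,"i":72,"mkx":34,"q":67,"wk":64}
After op 8 (add /fv 53): {"de":38,"fv":53,"i":72,"mkx":34,"q":67,"wk":64}
After op 9 (add /epz 89): {"de":38,"epz":89,"fv":53,"i":72,"mkx":34,"q":67,"wk":64}
After op 10 (replace /de 97): {"de":97,"epz":89,"fv":53,"i":72,"mkx":34,"q":67,"wk":64}
After op 11 (add /t 12): {"de":97,"epz":89,"fv":53,"i":72,"mkx":34,"q":67,"t":12,"wk":64}
After op 12 (add /y 71): {"de":97,"epz":89,"fv":53,"i":72,"mkx":34,"q":67,"t":12,"wk":64,"y":71}
After op 13 (add /iuv 9): {"de":97,"epz":89,"fv":53,"i":72,"iuv":9,"mkx":34,"q":67,"t":12,"wk":64,"y":71}
After op 14 (add /iw 29): {"de":97,"epz":89,"fv":53,"i":72,"iuv":9,"iw":29,"mkx":34,"q":67,"t":12,"wk":64,"y":71}
Value at /iuv: 9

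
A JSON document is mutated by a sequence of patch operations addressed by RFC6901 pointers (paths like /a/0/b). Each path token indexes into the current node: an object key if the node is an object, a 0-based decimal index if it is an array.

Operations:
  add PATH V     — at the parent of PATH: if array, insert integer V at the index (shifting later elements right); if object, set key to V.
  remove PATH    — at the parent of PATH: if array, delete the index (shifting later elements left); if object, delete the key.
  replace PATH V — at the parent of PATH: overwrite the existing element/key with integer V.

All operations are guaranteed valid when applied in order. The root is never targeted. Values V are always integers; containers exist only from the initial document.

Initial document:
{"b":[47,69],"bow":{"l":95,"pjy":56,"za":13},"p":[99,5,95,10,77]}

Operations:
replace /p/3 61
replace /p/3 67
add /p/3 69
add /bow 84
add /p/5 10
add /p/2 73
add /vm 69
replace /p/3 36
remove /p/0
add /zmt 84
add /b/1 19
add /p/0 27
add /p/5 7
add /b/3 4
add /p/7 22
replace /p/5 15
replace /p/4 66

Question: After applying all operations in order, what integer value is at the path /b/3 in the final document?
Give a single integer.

Answer: 4

Derivation:
After op 1 (replace /p/3 61): {"b":[47,69],"bow":{"l":95,"pjy":56,"za":13},"p":[99,5,95,61,77]}
After op 2 (replace /p/3 67): {"b":[47,69],"bow":{"l":95,"pjy":56,"za":13},"p":[99,5,95,67,77]}
After op 3 (add /p/3 69): {"b":[47,69],"bow":{"l":95,"pjy":56,"za":13},"p":[99,5,95,69,67,77]}
After op 4 (add /bow 84): {"b":[47,69],"bow":84,"p":[99,5,95,69,67,77]}
After op 5 (add /p/5 10): {"b":[47,69],"bow":84,"p":[99,5,95,69,67,10,77]}
After op 6 (add /p/2 73): {"b":[47,69],"bow":84,"p":[99,5,73,95,69,67,10,77]}
After op 7 (add /vm 69): {"b":[47,69],"bow":84,"p":[99,5,73,95,69,67,10,77],"vm":69}
After op 8 (replace /p/3 36): {"b":[47,69],"bow":84,"p":[99,5,73,36,69,67,10,77],"vm":69}
After op 9 (remove /p/0): {"b":[47,69],"bow":84,"p":[5,73,36,69,67,10,77],"vm":69}
After op 10 (add /zmt 84): {"b":[47,69],"bow":84,"p":[5,73,36,69,67,10,77],"vm":69,"zmt":84}
After op 11 (add /b/1 19): {"b":[47,19,69],"bow":84,"p":[5,73,36,69,67,10,77],"vm":69,"zmt":84}
After op 12 (add /p/0 27): {"b":[47,19,69],"bow":84,"p":[27,5,73,36,69,67,10,77],"vm":69,"zmt":84}
After op 13 (add /p/5 7): {"b":[47,19,69],"bow":84,"p":[27,5,73,36,69,7,67,10,77],"vm":69,"zmt":84}
After op 14 (add /b/3 4): {"b":[47,19,69,4],"bow":84,"p":[27,5,73,36,69,7,67,10,77],"vm":69,"zmt":84}
After op 15 (add /p/7 22): {"b":[47,19,69,4],"bow":84,"p":[27,5,73,36,69,7,67,22,10,77],"vm":69,"zmt":84}
After op 16 (replace /p/5 15): {"b":[47,19,69,4],"bow":84,"p":[27,5,73,36,69,15,67,22,10,77],"vm":69,"zmt":84}
After op 17 (replace /p/4 66): {"b":[47,19,69,4],"bow":84,"p":[27,5,73,36,66,15,67,22,10,77],"vm":69,"zmt":84}
Value at /b/3: 4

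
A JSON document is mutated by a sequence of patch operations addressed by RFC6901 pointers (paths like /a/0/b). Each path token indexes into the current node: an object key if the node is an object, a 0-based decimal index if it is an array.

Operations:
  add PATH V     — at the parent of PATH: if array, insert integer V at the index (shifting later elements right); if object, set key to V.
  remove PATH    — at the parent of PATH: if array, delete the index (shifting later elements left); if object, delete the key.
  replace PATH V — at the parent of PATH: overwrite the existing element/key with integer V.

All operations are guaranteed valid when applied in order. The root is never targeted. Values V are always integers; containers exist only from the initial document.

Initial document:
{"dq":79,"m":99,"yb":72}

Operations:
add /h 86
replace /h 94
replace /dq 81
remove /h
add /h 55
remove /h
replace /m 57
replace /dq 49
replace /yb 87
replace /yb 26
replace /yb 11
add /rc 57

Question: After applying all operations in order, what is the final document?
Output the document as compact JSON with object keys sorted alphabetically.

Answer: {"dq":49,"m":57,"rc":57,"yb":11}

Derivation:
After op 1 (add /h 86): {"dq":79,"h":86,"m":99,"yb":72}
After op 2 (replace /h 94): {"dq":79,"h":94,"m":99,"yb":72}
After op 3 (replace /dq 81): {"dq":81,"h":94,"m":99,"yb":72}
After op 4 (remove /h): {"dq":81,"m":99,"yb":72}
After op 5 (add /h 55): {"dq":81,"h":55,"m":99,"yb":72}
After op 6 (remove /h): {"dq":81,"m":99,"yb":72}
After op 7 (replace /m 57): {"dq":81,"m":57,"yb":72}
After op 8 (replace /dq 49): {"dq":49,"m":57,"yb":72}
After op 9 (replace /yb 87): {"dq":49,"m":57,"yb":87}
After op 10 (replace /yb 26): {"dq":49,"m":57,"yb":26}
After op 11 (replace /yb 11): {"dq":49,"m":57,"yb":11}
After op 12 (add /rc 57): {"dq":49,"m":57,"rc":57,"yb":11}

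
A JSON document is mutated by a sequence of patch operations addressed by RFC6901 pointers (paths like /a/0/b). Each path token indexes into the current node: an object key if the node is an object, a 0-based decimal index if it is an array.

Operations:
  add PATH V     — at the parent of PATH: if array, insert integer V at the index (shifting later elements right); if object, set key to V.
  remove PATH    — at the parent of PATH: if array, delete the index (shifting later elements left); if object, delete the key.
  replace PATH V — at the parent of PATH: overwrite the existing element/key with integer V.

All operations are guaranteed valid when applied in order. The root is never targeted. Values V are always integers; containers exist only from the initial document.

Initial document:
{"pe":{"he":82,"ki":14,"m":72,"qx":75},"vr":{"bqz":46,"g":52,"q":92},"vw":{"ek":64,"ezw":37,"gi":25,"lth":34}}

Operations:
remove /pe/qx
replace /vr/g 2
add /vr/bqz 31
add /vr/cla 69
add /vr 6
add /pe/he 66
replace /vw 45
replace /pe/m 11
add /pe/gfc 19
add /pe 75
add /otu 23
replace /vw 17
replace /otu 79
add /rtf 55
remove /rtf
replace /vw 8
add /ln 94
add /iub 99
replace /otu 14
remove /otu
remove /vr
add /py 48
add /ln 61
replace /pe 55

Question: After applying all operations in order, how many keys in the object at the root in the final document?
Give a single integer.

Answer: 5

Derivation:
After op 1 (remove /pe/qx): {"pe":{"he":82,"ki":14,"m":72},"vr":{"bqz":46,"g":52,"q":92},"vw":{"ek":64,"ezw":37,"gi":25,"lth":34}}
After op 2 (replace /vr/g 2): {"pe":{"he":82,"ki":14,"m":72},"vr":{"bqz":46,"g":2,"q":92},"vw":{"ek":64,"ezw":37,"gi":25,"lth":34}}
After op 3 (add /vr/bqz 31): {"pe":{"he":82,"ki":14,"m":72},"vr":{"bqz":31,"g":2,"q":92},"vw":{"ek":64,"ezw":37,"gi":25,"lth":34}}
After op 4 (add /vr/cla 69): {"pe":{"he":82,"ki":14,"m":72},"vr":{"bqz":31,"cla":69,"g":2,"q":92},"vw":{"ek":64,"ezw":37,"gi":25,"lth":34}}
After op 5 (add /vr 6): {"pe":{"he":82,"ki":14,"m":72},"vr":6,"vw":{"ek":64,"ezw":37,"gi":25,"lth":34}}
After op 6 (add /pe/he 66): {"pe":{"he":66,"ki":14,"m":72},"vr":6,"vw":{"ek":64,"ezw":37,"gi":25,"lth":34}}
After op 7 (replace /vw 45): {"pe":{"he":66,"ki":14,"m":72},"vr":6,"vw":45}
After op 8 (replace /pe/m 11): {"pe":{"he":66,"ki":14,"m":11},"vr":6,"vw":45}
After op 9 (add /pe/gfc 19): {"pe":{"gfc":19,"he":66,"ki":14,"m":11},"vr":6,"vw":45}
After op 10 (add /pe 75): {"pe":75,"vr":6,"vw":45}
After op 11 (add /otu 23): {"otu":23,"pe":75,"vr":6,"vw":45}
After op 12 (replace /vw 17): {"otu":23,"pe":75,"vr":6,"vw":17}
After op 13 (replace /otu 79): {"otu":79,"pe":75,"vr":6,"vw":17}
After op 14 (add /rtf 55): {"otu":79,"pe":75,"rtf":55,"vr":6,"vw":17}
After op 15 (remove /rtf): {"otu":79,"pe":75,"vr":6,"vw":17}
After op 16 (replace /vw 8): {"otu":79,"pe":75,"vr":6,"vw":8}
After op 17 (add /ln 94): {"ln":94,"otu":79,"pe":75,"vr":6,"vw":8}
After op 18 (add /iub 99): {"iub":99,"ln":94,"otu":79,"pe":75,"vr":6,"vw":8}
After op 19 (replace /otu 14): {"iub":99,"ln":94,"otu":14,"pe":75,"vr":6,"vw":8}
After op 20 (remove /otu): {"iub":99,"ln":94,"pe":75,"vr":6,"vw":8}
After op 21 (remove /vr): {"iub":99,"ln":94,"pe":75,"vw":8}
After op 22 (add /py 48): {"iub":99,"ln":94,"pe":75,"py":48,"vw":8}
After op 23 (add /ln 61): {"iub":99,"ln":61,"pe":75,"py":48,"vw":8}
After op 24 (replace /pe 55): {"iub":99,"ln":61,"pe":55,"py":48,"vw":8}
Size at the root: 5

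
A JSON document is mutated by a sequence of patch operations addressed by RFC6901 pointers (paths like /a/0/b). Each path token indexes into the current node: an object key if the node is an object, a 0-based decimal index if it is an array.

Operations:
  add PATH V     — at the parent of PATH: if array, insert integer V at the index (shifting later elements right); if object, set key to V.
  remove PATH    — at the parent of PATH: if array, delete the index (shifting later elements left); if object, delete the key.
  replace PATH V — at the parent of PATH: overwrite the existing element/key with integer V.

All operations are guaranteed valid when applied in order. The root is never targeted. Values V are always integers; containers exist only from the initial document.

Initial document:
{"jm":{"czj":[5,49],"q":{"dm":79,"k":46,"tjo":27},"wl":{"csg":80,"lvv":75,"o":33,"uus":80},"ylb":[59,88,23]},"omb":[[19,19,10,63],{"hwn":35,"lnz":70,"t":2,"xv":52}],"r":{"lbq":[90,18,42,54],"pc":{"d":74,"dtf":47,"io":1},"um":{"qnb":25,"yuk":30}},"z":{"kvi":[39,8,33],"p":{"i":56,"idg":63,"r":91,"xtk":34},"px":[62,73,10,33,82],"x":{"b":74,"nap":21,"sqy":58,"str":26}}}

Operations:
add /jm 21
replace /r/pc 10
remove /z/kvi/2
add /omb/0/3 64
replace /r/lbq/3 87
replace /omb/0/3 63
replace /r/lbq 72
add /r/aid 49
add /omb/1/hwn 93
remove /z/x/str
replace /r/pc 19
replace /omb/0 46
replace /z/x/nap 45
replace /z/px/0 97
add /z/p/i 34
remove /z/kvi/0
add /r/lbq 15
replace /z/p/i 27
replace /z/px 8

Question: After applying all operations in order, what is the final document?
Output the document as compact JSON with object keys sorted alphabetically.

Answer: {"jm":21,"omb":[46,{"hwn":93,"lnz":70,"t":2,"xv":52}],"r":{"aid":49,"lbq":15,"pc":19,"um":{"qnb":25,"yuk":30}},"z":{"kvi":[8],"p":{"i":27,"idg":63,"r":91,"xtk":34},"px":8,"x":{"b":74,"nap":45,"sqy":58}}}

Derivation:
After op 1 (add /jm 21): {"jm":21,"omb":[[19,19,10,63],{"hwn":35,"lnz":70,"t":2,"xv":52}],"r":{"lbq":[90,18,42,54],"pc":{"d":74,"dtf":47,"io":1},"um":{"qnb":25,"yuk":30}},"z":{"kvi":[39,8,33],"p":{"i":56,"idg":63,"r":91,"xtk":34},"px":[62,73,10,33,82],"x":{"b":74,"nap":21,"sqy":58,"str":26}}}
After op 2 (replace /r/pc 10): {"jm":21,"omb":[[19,19,10,63],{"hwn":35,"lnz":70,"t":2,"xv":52}],"r":{"lbq":[90,18,42,54],"pc":10,"um":{"qnb":25,"yuk":30}},"z":{"kvi":[39,8,33],"p":{"i":56,"idg":63,"r":91,"xtk":34},"px":[62,73,10,33,82],"x":{"b":74,"nap":21,"sqy":58,"str":26}}}
After op 3 (remove /z/kvi/2): {"jm":21,"omb":[[19,19,10,63],{"hwn":35,"lnz":70,"t":2,"xv":52}],"r":{"lbq":[90,18,42,54],"pc":10,"um":{"qnb":25,"yuk":30}},"z":{"kvi":[39,8],"p":{"i":56,"idg":63,"r":91,"xtk":34},"px":[62,73,10,33,82],"x":{"b":74,"nap":21,"sqy":58,"str":26}}}
After op 4 (add /omb/0/3 64): {"jm":21,"omb":[[19,19,10,64,63],{"hwn":35,"lnz":70,"t":2,"xv":52}],"r":{"lbq":[90,18,42,54],"pc":10,"um":{"qnb":25,"yuk":30}},"z":{"kvi":[39,8],"p":{"i":56,"idg":63,"r":91,"xtk":34},"px":[62,73,10,33,82],"x":{"b":74,"nap":21,"sqy":58,"str":26}}}
After op 5 (replace /r/lbq/3 87): {"jm":21,"omb":[[19,19,10,64,63],{"hwn":35,"lnz":70,"t":2,"xv":52}],"r":{"lbq":[90,18,42,87],"pc":10,"um":{"qnb":25,"yuk":30}},"z":{"kvi":[39,8],"p":{"i":56,"idg":63,"r":91,"xtk":34},"px":[62,73,10,33,82],"x":{"b":74,"nap":21,"sqy":58,"str":26}}}
After op 6 (replace /omb/0/3 63): {"jm":21,"omb":[[19,19,10,63,63],{"hwn":35,"lnz":70,"t":2,"xv":52}],"r":{"lbq":[90,18,42,87],"pc":10,"um":{"qnb":25,"yuk":30}},"z":{"kvi":[39,8],"p":{"i":56,"idg":63,"r":91,"xtk":34},"px":[62,73,10,33,82],"x":{"b":74,"nap":21,"sqy":58,"str":26}}}
After op 7 (replace /r/lbq 72): {"jm":21,"omb":[[19,19,10,63,63],{"hwn":35,"lnz":70,"t":2,"xv":52}],"r":{"lbq":72,"pc":10,"um":{"qnb":25,"yuk":30}},"z":{"kvi":[39,8],"p":{"i":56,"idg":63,"r":91,"xtk":34},"px":[62,73,10,33,82],"x":{"b":74,"nap":21,"sqy":58,"str":26}}}
After op 8 (add /r/aid 49): {"jm":21,"omb":[[19,19,10,63,63],{"hwn":35,"lnz":70,"t":2,"xv":52}],"r":{"aid":49,"lbq":72,"pc":10,"um":{"qnb":25,"yuk":30}},"z":{"kvi":[39,8],"p":{"i":56,"idg":63,"r":91,"xtk":34},"px":[62,73,10,33,82],"x":{"b":74,"nap":21,"sqy":58,"str":26}}}
After op 9 (add /omb/1/hwn 93): {"jm":21,"omb":[[19,19,10,63,63],{"hwn":93,"lnz":70,"t":2,"xv":52}],"r":{"aid":49,"lbq":72,"pc":10,"um":{"qnb":25,"yuk":30}},"z":{"kvi":[39,8],"p":{"i":56,"idg":63,"r":91,"xtk":34},"px":[62,73,10,33,82],"x":{"b":74,"nap":21,"sqy":58,"str":26}}}
After op 10 (remove /z/x/str): {"jm":21,"omb":[[19,19,10,63,63],{"hwn":93,"lnz":70,"t":2,"xv":52}],"r":{"aid":49,"lbq":72,"pc":10,"um":{"qnb":25,"yuk":30}},"z":{"kvi":[39,8],"p":{"i":56,"idg":63,"r":91,"xtk":34},"px":[62,73,10,33,82],"x":{"b":74,"nap":21,"sqy":58}}}
After op 11 (replace /r/pc 19): {"jm":21,"omb":[[19,19,10,63,63],{"hwn":93,"lnz":70,"t":2,"xv":52}],"r":{"aid":49,"lbq":72,"pc":19,"um":{"qnb":25,"yuk":30}},"z":{"kvi":[39,8],"p":{"i":56,"idg":63,"r":91,"xtk":34},"px":[62,73,10,33,82],"x":{"b":74,"nap":21,"sqy":58}}}
After op 12 (replace /omb/0 46): {"jm":21,"omb":[46,{"hwn":93,"lnz":70,"t":2,"xv":52}],"r":{"aid":49,"lbq":72,"pc":19,"um":{"qnb":25,"yuk":30}},"z":{"kvi":[39,8],"p":{"i":56,"idg":63,"r":91,"xtk":34},"px":[62,73,10,33,82],"x":{"b":74,"nap":21,"sqy":58}}}
After op 13 (replace /z/x/nap 45): {"jm":21,"omb":[46,{"hwn":93,"lnz":70,"t":2,"xv":52}],"r":{"aid":49,"lbq":72,"pc":19,"um":{"qnb":25,"yuk":30}},"z":{"kvi":[39,8],"p":{"i":56,"idg":63,"r":91,"xtk":34},"px":[62,73,10,33,82],"x":{"b":74,"nap":45,"sqy":58}}}
After op 14 (replace /z/px/0 97): {"jm":21,"omb":[46,{"hwn":93,"lnz":70,"t":2,"xv":52}],"r":{"aid":49,"lbq":72,"pc":19,"um":{"qnb":25,"yuk":30}},"z":{"kvi":[39,8],"p":{"i":56,"idg":63,"r":91,"xtk":34},"px":[97,73,10,33,82],"x":{"b":74,"nap":45,"sqy":58}}}
After op 15 (add /z/p/i 34): {"jm":21,"omb":[46,{"hwn":93,"lnz":70,"t":2,"xv":52}],"r":{"aid":49,"lbq":72,"pc":19,"um":{"qnb":25,"yuk":30}},"z":{"kvi":[39,8],"p":{"i":34,"idg":63,"r":91,"xtk":34},"px":[97,73,10,33,82],"x":{"b":74,"nap":45,"sqy":58}}}
After op 16 (remove /z/kvi/0): {"jm":21,"omb":[46,{"hwn":93,"lnz":70,"t":2,"xv":52}],"r":{"aid":49,"lbq":72,"pc":19,"um":{"qnb":25,"yuk":30}},"z":{"kvi":[8],"p":{"i":34,"idg":63,"r":91,"xtk":34},"px":[97,73,10,33,82],"x":{"b":74,"nap":45,"sqy":58}}}
After op 17 (add /r/lbq 15): {"jm":21,"omb":[46,{"hwn":93,"lnz":70,"t":2,"xv":52}],"r":{"aid":49,"lbq":15,"pc":19,"um":{"qnb":25,"yuk":30}},"z":{"kvi":[8],"p":{"i":34,"idg":63,"r":91,"xtk":34},"px":[97,73,10,33,82],"x":{"b":74,"nap":45,"sqy":58}}}
After op 18 (replace /z/p/i 27): {"jm":21,"omb":[46,{"hwn":93,"lnz":70,"t":2,"xv":52}],"r":{"aid":49,"lbq":15,"pc":19,"um":{"qnb":25,"yuk":30}},"z":{"kvi":[8],"p":{"i":27,"idg":63,"r":91,"xtk":34},"px":[97,73,10,33,82],"x":{"b":74,"nap":45,"sqy":58}}}
After op 19 (replace /z/px 8): {"jm":21,"omb":[46,{"hwn":93,"lnz":70,"t":2,"xv":52}],"r":{"aid":49,"lbq":15,"pc":19,"um":{"qnb":25,"yuk":30}},"z":{"kvi":[8],"p":{"i":27,"idg":63,"r":91,"xtk":34},"px":8,"x":{"b":74,"nap":45,"sqy":58}}}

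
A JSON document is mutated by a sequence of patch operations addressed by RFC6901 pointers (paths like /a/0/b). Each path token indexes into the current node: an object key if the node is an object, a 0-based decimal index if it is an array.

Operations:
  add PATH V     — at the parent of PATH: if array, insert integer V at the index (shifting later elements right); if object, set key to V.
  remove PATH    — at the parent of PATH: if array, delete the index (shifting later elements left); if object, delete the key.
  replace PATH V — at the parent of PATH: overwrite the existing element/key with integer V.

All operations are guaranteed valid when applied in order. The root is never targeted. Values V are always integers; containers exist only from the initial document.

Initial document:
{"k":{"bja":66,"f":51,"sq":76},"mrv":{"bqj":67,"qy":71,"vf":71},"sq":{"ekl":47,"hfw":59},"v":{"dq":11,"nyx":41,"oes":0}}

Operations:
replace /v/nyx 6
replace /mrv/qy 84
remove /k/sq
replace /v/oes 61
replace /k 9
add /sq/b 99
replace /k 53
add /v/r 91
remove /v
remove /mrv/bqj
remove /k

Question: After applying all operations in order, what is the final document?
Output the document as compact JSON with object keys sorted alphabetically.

Answer: {"mrv":{"qy":84,"vf":71},"sq":{"b":99,"ekl":47,"hfw":59}}

Derivation:
After op 1 (replace /v/nyx 6): {"k":{"bja":66,"f":51,"sq":76},"mrv":{"bqj":67,"qy":71,"vf":71},"sq":{"ekl":47,"hfw":59},"v":{"dq":11,"nyx":6,"oes":0}}
After op 2 (replace /mrv/qy 84): {"k":{"bja":66,"f":51,"sq":76},"mrv":{"bqj":67,"qy":84,"vf":71},"sq":{"ekl":47,"hfw":59},"v":{"dq":11,"nyx":6,"oes":0}}
After op 3 (remove /k/sq): {"k":{"bja":66,"f":51},"mrv":{"bqj":67,"qy":84,"vf":71},"sq":{"ekl":47,"hfw":59},"v":{"dq":11,"nyx":6,"oes":0}}
After op 4 (replace /v/oes 61): {"k":{"bja":66,"f":51},"mrv":{"bqj":67,"qy":84,"vf":71},"sq":{"ekl":47,"hfw":59},"v":{"dq":11,"nyx":6,"oes":61}}
After op 5 (replace /k 9): {"k":9,"mrv":{"bqj":67,"qy":84,"vf":71},"sq":{"ekl":47,"hfw":59},"v":{"dq":11,"nyx":6,"oes":61}}
After op 6 (add /sq/b 99): {"k":9,"mrv":{"bqj":67,"qy":84,"vf":71},"sq":{"b":99,"ekl":47,"hfw":59},"v":{"dq":11,"nyx":6,"oes":61}}
After op 7 (replace /k 53): {"k":53,"mrv":{"bqj":67,"qy":84,"vf":71},"sq":{"b":99,"ekl":47,"hfw":59},"v":{"dq":11,"nyx":6,"oes":61}}
After op 8 (add /v/r 91): {"k":53,"mrv":{"bqj":67,"qy":84,"vf":71},"sq":{"b":99,"ekl":47,"hfw":59},"v":{"dq":11,"nyx":6,"oes":61,"r":91}}
After op 9 (remove /v): {"k":53,"mrv":{"bqj":67,"qy":84,"vf":71},"sq":{"b":99,"ekl":47,"hfw":59}}
After op 10 (remove /mrv/bqj): {"k":53,"mrv":{"qy":84,"vf":71},"sq":{"b":99,"ekl":47,"hfw":59}}
After op 11 (remove /k): {"mrv":{"qy":84,"vf":71},"sq":{"b":99,"ekl":47,"hfw":59}}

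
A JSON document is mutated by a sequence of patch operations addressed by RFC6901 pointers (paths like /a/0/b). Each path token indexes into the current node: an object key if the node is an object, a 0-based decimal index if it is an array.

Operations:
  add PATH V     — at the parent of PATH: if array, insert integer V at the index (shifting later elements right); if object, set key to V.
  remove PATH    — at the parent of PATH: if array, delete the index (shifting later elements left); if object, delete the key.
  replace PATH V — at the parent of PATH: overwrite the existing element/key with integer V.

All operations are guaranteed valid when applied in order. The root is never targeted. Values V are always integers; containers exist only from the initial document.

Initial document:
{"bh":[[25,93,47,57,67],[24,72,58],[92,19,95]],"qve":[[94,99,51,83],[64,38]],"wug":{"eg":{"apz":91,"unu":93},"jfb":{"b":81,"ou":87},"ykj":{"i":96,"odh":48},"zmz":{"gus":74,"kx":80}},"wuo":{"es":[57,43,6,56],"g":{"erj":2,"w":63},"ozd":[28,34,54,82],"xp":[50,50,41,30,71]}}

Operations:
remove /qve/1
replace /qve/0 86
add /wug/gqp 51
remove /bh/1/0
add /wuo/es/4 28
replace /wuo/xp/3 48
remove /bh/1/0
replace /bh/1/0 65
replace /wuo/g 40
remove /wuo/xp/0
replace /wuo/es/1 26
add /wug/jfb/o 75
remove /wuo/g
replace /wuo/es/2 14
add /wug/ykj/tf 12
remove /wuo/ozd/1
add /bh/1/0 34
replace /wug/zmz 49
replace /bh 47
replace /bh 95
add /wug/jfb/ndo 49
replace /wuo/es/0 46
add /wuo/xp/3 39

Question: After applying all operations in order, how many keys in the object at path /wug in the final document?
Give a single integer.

After op 1 (remove /qve/1): {"bh":[[25,93,47,57,67],[24,72,58],[92,19,95]],"qve":[[94,99,51,83]],"wug":{"eg":{"apz":91,"unu":93},"jfb":{"b":81,"ou":87},"ykj":{"i":96,"odh":48},"zmz":{"gus":74,"kx":80}},"wuo":{"es":[57,43,6,56],"g":{"erj":2,"w":63},"ozd":[28,34,54,82],"xp":[50,50,41,30,71]}}
After op 2 (replace /qve/0 86): {"bh":[[25,93,47,57,67],[24,72,58],[92,19,95]],"qve":[86],"wug":{"eg":{"apz":91,"unu":93},"jfb":{"b":81,"ou":87},"ykj":{"i":96,"odh":48},"zmz":{"gus":74,"kx":80}},"wuo":{"es":[57,43,6,56],"g":{"erj":2,"w":63},"ozd":[28,34,54,82],"xp":[50,50,41,30,71]}}
After op 3 (add /wug/gqp 51): {"bh":[[25,93,47,57,67],[24,72,58],[92,19,95]],"qve":[86],"wug":{"eg":{"apz":91,"unu":93},"gqp":51,"jfb":{"b":81,"ou":87},"ykj":{"i":96,"odh":48},"zmz":{"gus":74,"kx":80}},"wuo":{"es":[57,43,6,56],"g":{"erj":2,"w":63},"ozd":[28,34,54,82],"xp":[50,50,41,30,71]}}
After op 4 (remove /bh/1/0): {"bh":[[25,93,47,57,67],[72,58],[92,19,95]],"qve":[86],"wug":{"eg":{"apz":91,"unu":93},"gqp":51,"jfb":{"b":81,"ou":87},"ykj":{"i":96,"odh":48},"zmz":{"gus":74,"kx":80}},"wuo":{"es":[57,43,6,56],"g":{"erj":2,"w":63},"ozd":[28,34,54,82],"xp":[50,50,41,30,71]}}
After op 5 (add /wuo/es/4 28): {"bh":[[25,93,47,57,67],[72,58],[92,19,95]],"qve":[86],"wug":{"eg":{"apz":91,"unu":93},"gqp":51,"jfb":{"b":81,"ou":87},"ykj":{"i":96,"odh":48},"zmz":{"gus":74,"kx":80}},"wuo":{"es":[57,43,6,56,28],"g":{"erj":2,"w":63},"ozd":[28,34,54,82],"xp":[50,50,41,30,71]}}
After op 6 (replace /wuo/xp/3 48): {"bh":[[25,93,47,57,67],[72,58],[92,19,95]],"qve":[86],"wug":{"eg":{"apz":91,"unu":93},"gqp":51,"jfb":{"b":81,"ou":87},"ykj":{"i":96,"odh":48},"zmz":{"gus":74,"kx":80}},"wuo":{"es":[57,43,6,56,28],"g":{"erj":2,"w":63},"ozd":[28,34,54,82],"xp":[50,50,41,48,71]}}
After op 7 (remove /bh/1/0): {"bh":[[25,93,47,57,67],[58],[92,19,95]],"qve":[86],"wug":{"eg":{"apz":91,"unu":93},"gqp":51,"jfb":{"b":81,"ou":87},"ykj":{"i":96,"odh":48},"zmz":{"gus":74,"kx":80}},"wuo":{"es":[57,43,6,56,28],"g":{"erj":2,"w":63},"ozd":[28,34,54,82],"xp":[50,50,41,48,71]}}
After op 8 (replace /bh/1/0 65): {"bh":[[25,93,47,57,67],[65],[92,19,95]],"qve":[86],"wug":{"eg":{"apz":91,"unu":93},"gqp":51,"jfb":{"b":81,"ou":87},"ykj":{"i":96,"odh":48},"zmz":{"gus":74,"kx":80}},"wuo":{"es":[57,43,6,56,28],"g":{"erj":2,"w":63},"ozd":[28,34,54,82],"xp":[50,50,41,48,71]}}
After op 9 (replace /wuo/g 40): {"bh":[[25,93,47,57,67],[65],[92,19,95]],"qve":[86],"wug":{"eg":{"apz":91,"unu":93},"gqp":51,"jfb":{"b":81,"ou":87},"ykj":{"i":96,"odh":48},"zmz":{"gus":74,"kx":80}},"wuo":{"es":[57,43,6,56,28],"g":40,"ozd":[28,34,54,82],"xp":[50,50,41,48,71]}}
After op 10 (remove /wuo/xp/0): {"bh":[[25,93,47,57,67],[65],[92,19,95]],"qve":[86],"wug":{"eg":{"apz":91,"unu":93},"gqp":51,"jfb":{"b":81,"ou":87},"ykj":{"i":96,"odh":48},"zmz":{"gus":74,"kx":80}},"wuo":{"es":[57,43,6,56,28],"g":40,"ozd":[28,34,54,82],"xp":[50,41,48,71]}}
After op 11 (replace /wuo/es/1 26): {"bh":[[25,93,47,57,67],[65],[92,19,95]],"qve":[86],"wug":{"eg":{"apz":91,"unu":93},"gqp":51,"jfb":{"b":81,"ou":87},"ykj":{"i":96,"odh":48},"zmz":{"gus":74,"kx":80}},"wuo":{"es":[57,26,6,56,28],"g":40,"ozd":[28,34,54,82],"xp":[50,41,48,71]}}
After op 12 (add /wug/jfb/o 75): {"bh":[[25,93,47,57,67],[65],[92,19,95]],"qve":[86],"wug":{"eg":{"apz":91,"unu":93},"gqp":51,"jfb":{"b":81,"o":75,"ou":87},"ykj":{"i":96,"odh":48},"zmz":{"gus":74,"kx":80}},"wuo":{"es":[57,26,6,56,28],"g":40,"ozd":[28,34,54,82],"xp":[50,41,48,71]}}
After op 13 (remove /wuo/g): {"bh":[[25,93,47,57,67],[65],[92,19,95]],"qve":[86],"wug":{"eg":{"apz":91,"unu":93},"gqp":51,"jfb":{"b":81,"o":75,"ou":87},"ykj":{"i":96,"odh":48},"zmz":{"gus":74,"kx":80}},"wuo":{"es":[57,26,6,56,28],"ozd":[28,34,54,82],"xp":[50,41,48,71]}}
After op 14 (replace /wuo/es/2 14): {"bh":[[25,93,47,57,67],[65],[92,19,95]],"qve":[86],"wug":{"eg":{"apz":91,"unu":93},"gqp":51,"jfb":{"b":81,"o":75,"ou":87},"ykj":{"i":96,"odh":48},"zmz":{"gus":74,"kx":80}},"wuo":{"es":[57,26,14,56,28],"ozd":[28,34,54,82],"xp":[50,41,48,71]}}
After op 15 (add /wug/ykj/tf 12): {"bh":[[25,93,47,57,67],[65],[92,19,95]],"qve":[86],"wug":{"eg":{"apz":91,"unu":93},"gqp":51,"jfb":{"b":81,"o":75,"ou":87},"ykj":{"i":96,"odh":48,"tf":12},"zmz":{"gus":74,"kx":80}},"wuo":{"es":[57,26,14,56,28],"ozd":[28,34,54,82],"xp":[50,41,48,71]}}
After op 16 (remove /wuo/ozd/1): {"bh":[[25,93,47,57,67],[65],[92,19,95]],"qve":[86],"wug":{"eg":{"apz":91,"unu":93},"gqp":51,"jfb":{"b":81,"o":75,"ou":87},"ykj":{"i":96,"odh":48,"tf":12},"zmz":{"gus":74,"kx":80}},"wuo":{"es":[57,26,14,56,28],"ozd":[28,54,82],"xp":[50,41,48,71]}}
After op 17 (add /bh/1/0 34): {"bh":[[25,93,47,57,67],[34,65],[92,19,95]],"qve":[86],"wug":{"eg":{"apz":91,"unu":93},"gqp":51,"jfb":{"b":81,"o":75,"ou":87},"ykj":{"i":96,"odh":48,"tf":12},"zmz":{"gus":74,"kx":80}},"wuo":{"es":[57,26,14,56,28],"ozd":[28,54,82],"xp":[50,41,48,71]}}
After op 18 (replace /wug/zmz 49): {"bh":[[25,93,47,57,67],[34,65],[92,19,95]],"qve":[86],"wug":{"eg":{"apz":91,"unu":93},"gqp":51,"jfb":{"b":81,"o":75,"ou":87},"ykj":{"i":96,"odh":48,"tf":12},"zmz":49},"wuo":{"es":[57,26,14,56,28],"ozd":[28,54,82],"xp":[50,41,48,71]}}
After op 19 (replace /bh 47): {"bh":47,"qve":[86],"wug":{"eg":{"apz":91,"unu":93},"gqp":51,"jfb":{"b":81,"o":75,"ou":87},"ykj":{"i":96,"odh":48,"tf":12},"zmz":49},"wuo":{"es":[57,26,14,56,28],"ozd":[28,54,82],"xp":[50,41,48,71]}}
After op 20 (replace /bh 95): {"bh":95,"qve":[86],"wug":{"eg":{"apz":91,"unu":93},"gqp":51,"jfb":{"b":81,"o":75,"ou":87},"ykj":{"i":96,"odh":48,"tf":12},"zmz":49},"wuo":{"es":[57,26,14,56,28],"ozd":[28,54,82],"xp":[50,41,48,71]}}
After op 21 (add /wug/jfb/ndo 49): {"bh":95,"qve":[86],"wug":{"eg":{"apz":91,"unu":93},"gqp":51,"jfb":{"b":81,"ndo":49,"o":75,"ou":87},"ykj":{"i":96,"odh":48,"tf":12},"zmz":49},"wuo":{"es":[57,26,14,56,28],"ozd":[28,54,82],"xp":[50,41,48,71]}}
After op 22 (replace /wuo/es/0 46): {"bh":95,"qve":[86],"wug":{"eg":{"apz":91,"unu":93},"gqp":51,"jfb":{"b":81,"ndo":49,"o":75,"ou":87},"ykj":{"i":96,"odh":48,"tf":12},"zmz":49},"wuo":{"es":[46,26,14,56,28],"ozd":[28,54,82],"xp":[50,41,48,71]}}
After op 23 (add /wuo/xp/3 39): {"bh":95,"qve":[86],"wug":{"eg":{"apz":91,"unu":93},"gqp":51,"jfb":{"b":81,"ndo":49,"o":75,"ou":87},"ykj":{"i":96,"odh":48,"tf":12},"zmz":49},"wuo":{"es":[46,26,14,56,28],"ozd":[28,54,82],"xp":[50,41,48,39,71]}}
Size at path /wug: 5

Answer: 5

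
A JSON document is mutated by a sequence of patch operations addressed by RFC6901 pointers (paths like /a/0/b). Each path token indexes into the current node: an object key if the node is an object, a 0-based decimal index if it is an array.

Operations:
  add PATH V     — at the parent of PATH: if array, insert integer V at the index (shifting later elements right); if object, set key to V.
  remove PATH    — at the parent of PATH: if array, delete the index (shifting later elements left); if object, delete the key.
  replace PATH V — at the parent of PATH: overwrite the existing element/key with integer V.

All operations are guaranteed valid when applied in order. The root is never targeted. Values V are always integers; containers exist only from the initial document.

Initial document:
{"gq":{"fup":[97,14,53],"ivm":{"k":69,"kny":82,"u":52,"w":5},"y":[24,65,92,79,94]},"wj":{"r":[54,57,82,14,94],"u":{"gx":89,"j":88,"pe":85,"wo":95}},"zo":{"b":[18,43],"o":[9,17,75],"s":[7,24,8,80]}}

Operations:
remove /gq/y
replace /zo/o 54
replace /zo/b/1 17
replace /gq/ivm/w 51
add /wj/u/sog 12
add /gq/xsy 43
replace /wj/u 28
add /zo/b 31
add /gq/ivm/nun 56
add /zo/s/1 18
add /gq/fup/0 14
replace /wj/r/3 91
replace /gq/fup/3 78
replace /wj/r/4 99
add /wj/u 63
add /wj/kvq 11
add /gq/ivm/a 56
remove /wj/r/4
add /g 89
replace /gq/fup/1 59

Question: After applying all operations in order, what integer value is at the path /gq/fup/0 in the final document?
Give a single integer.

After op 1 (remove /gq/y): {"gq":{"fup":[97,14,53],"ivm":{"k":69,"kny":82,"u":52,"w":5}},"wj":{"r":[54,57,82,14,94],"u":{"gx":89,"j":88,"pe":85,"wo":95}},"zo":{"b":[18,43],"o":[9,17,75],"s":[7,24,8,80]}}
After op 2 (replace /zo/o 54): {"gq":{"fup":[97,14,53],"ivm":{"k":69,"kny":82,"u":52,"w":5}},"wj":{"r":[54,57,82,14,94],"u":{"gx":89,"j":88,"pe":85,"wo":95}},"zo":{"b":[18,43],"o":54,"s":[7,24,8,80]}}
After op 3 (replace /zo/b/1 17): {"gq":{"fup":[97,14,53],"ivm":{"k":69,"kny":82,"u":52,"w":5}},"wj":{"r":[54,57,82,14,94],"u":{"gx":89,"j":88,"pe":85,"wo":95}},"zo":{"b":[18,17],"o":54,"s":[7,24,8,80]}}
After op 4 (replace /gq/ivm/w 51): {"gq":{"fup":[97,14,53],"ivm":{"k":69,"kny":82,"u":52,"w":51}},"wj":{"r":[54,57,82,14,94],"u":{"gx":89,"j":88,"pe":85,"wo":95}},"zo":{"b":[18,17],"o":54,"s":[7,24,8,80]}}
After op 5 (add /wj/u/sog 12): {"gq":{"fup":[97,14,53],"ivm":{"k":69,"kny":82,"u":52,"w":51}},"wj":{"r":[54,57,82,14,94],"u":{"gx":89,"j":88,"pe":85,"sog":12,"wo":95}},"zo":{"b":[18,17],"o":54,"s":[7,24,8,80]}}
After op 6 (add /gq/xsy 43): {"gq":{"fup":[97,14,53],"ivm":{"k":69,"kny":82,"u":52,"w":51},"xsy":43},"wj":{"r":[54,57,82,14,94],"u":{"gx":89,"j":88,"pe":85,"sog":12,"wo":95}},"zo":{"b":[18,17],"o":54,"s":[7,24,8,80]}}
After op 7 (replace /wj/u 28): {"gq":{"fup":[97,14,53],"ivm":{"k":69,"kny":82,"u":52,"w":51},"xsy":43},"wj":{"r":[54,57,82,14,94],"u":28},"zo":{"b":[18,17],"o":54,"s":[7,24,8,80]}}
After op 8 (add /zo/b 31): {"gq":{"fup":[97,14,53],"ivm":{"k":69,"kny":82,"u":52,"w":51},"xsy":43},"wj":{"r":[54,57,82,14,94],"u":28},"zo":{"b":31,"o":54,"s":[7,24,8,80]}}
After op 9 (add /gq/ivm/nun 56): {"gq":{"fup":[97,14,53],"ivm":{"k":69,"kny":82,"nun":56,"u":52,"w":51},"xsy":43},"wj":{"r":[54,57,82,14,94],"u":28},"zo":{"b":31,"o":54,"s":[7,24,8,80]}}
After op 10 (add /zo/s/1 18): {"gq":{"fup":[97,14,53],"ivm":{"k":69,"kny":82,"nun":56,"u":52,"w":51},"xsy":43},"wj":{"r":[54,57,82,14,94],"u":28},"zo":{"b":31,"o":54,"s":[7,18,24,8,80]}}
After op 11 (add /gq/fup/0 14): {"gq":{"fup":[14,97,14,53],"ivm":{"k":69,"kny":82,"nun":56,"u":52,"w":51},"xsy":43},"wj":{"r":[54,57,82,14,94],"u":28},"zo":{"b":31,"o":54,"s":[7,18,24,8,80]}}
After op 12 (replace /wj/r/3 91): {"gq":{"fup":[14,97,14,53],"ivm":{"k":69,"kny":82,"nun":56,"u":52,"w":51},"xsy":43},"wj":{"r":[54,57,82,91,94],"u":28},"zo":{"b":31,"o":54,"s":[7,18,24,8,80]}}
After op 13 (replace /gq/fup/3 78): {"gq":{"fup":[14,97,14,78],"ivm":{"k":69,"kny":82,"nun":56,"u":52,"w":51},"xsy":43},"wj":{"r":[54,57,82,91,94],"u":28},"zo":{"b":31,"o":54,"s":[7,18,24,8,80]}}
After op 14 (replace /wj/r/4 99): {"gq":{"fup":[14,97,14,78],"ivm":{"k":69,"kny":82,"nun":56,"u":52,"w":51},"xsy":43},"wj":{"r":[54,57,82,91,99],"u":28},"zo":{"b":31,"o":54,"s":[7,18,24,8,80]}}
After op 15 (add /wj/u 63): {"gq":{"fup":[14,97,14,78],"ivm":{"k":69,"kny":82,"nun":56,"u":52,"w":51},"xsy":43},"wj":{"r":[54,57,82,91,99],"u":63},"zo":{"b":31,"o":54,"s":[7,18,24,8,80]}}
After op 16 (add /wj/kvq 11): {"gq":{"fup":[14,97,14,78],"ivm":{"k":69,"kny":82,"nun":56,"u":52,"w":51},"xsy":43},"wj":{"kvq":11,"r":[54,57,82,91,99],"u":63},"zo":{"b":31,"o":54,"s":[7,18,24,8,80]}}
After op 17 (add /gq/ivm/a 56): {"gq":{"fup":[14,97,14,78],"ivm":{"a":56,"k":69,"kny":82,"nun":56,"u":52,"w":51},"xsy":43},"wj":{"kvq":11,"r":[54,57,82,91,99],"u":63},"zo":{"b":31,"o":54,"s":[7,18,24,8,80]}}
After op 18 (remove /wj/r/4): {"gq":{"fup":[14,97,14,78],"ivm":{"a":56,"k":69,"kny":82,"nun":56,"u":52,"w":51},"xsy":43},"wj":{"kvq":11,"r":[54,57,82,91],"u":63},"zo":{"b":31,"o":54,"s":[7,18,24,8,80]}}
After op 19 (add /g 89): {"g":89,"gq":{"fup":[14,97,14,78],"ivm":{"a":56,"k":69,"kny":82,"nun":56,"u":52,"w":51},"xsy":43},"wj":{"kvq":11,"r":[54,57,82,91],"u":63},"zo":{"b":31,"o":54,"s":[7,18,24,8,80]}}
After op 20 (replace /gq/fup/1 59): {"g":89,"gq":{"fup":[14,59,14,78],"ivm":{"a":56,"k":69,"kny":82,"nun":56,"u":52,"w":51},"xsy":43},"wj":{"kvq":11,"r":[54,57,82,91],"u":63},"zo":{"b":31,"o":54,"s":[7,18,24,8,80]}}
Value at /gq/fup/0: 14

Answer: 14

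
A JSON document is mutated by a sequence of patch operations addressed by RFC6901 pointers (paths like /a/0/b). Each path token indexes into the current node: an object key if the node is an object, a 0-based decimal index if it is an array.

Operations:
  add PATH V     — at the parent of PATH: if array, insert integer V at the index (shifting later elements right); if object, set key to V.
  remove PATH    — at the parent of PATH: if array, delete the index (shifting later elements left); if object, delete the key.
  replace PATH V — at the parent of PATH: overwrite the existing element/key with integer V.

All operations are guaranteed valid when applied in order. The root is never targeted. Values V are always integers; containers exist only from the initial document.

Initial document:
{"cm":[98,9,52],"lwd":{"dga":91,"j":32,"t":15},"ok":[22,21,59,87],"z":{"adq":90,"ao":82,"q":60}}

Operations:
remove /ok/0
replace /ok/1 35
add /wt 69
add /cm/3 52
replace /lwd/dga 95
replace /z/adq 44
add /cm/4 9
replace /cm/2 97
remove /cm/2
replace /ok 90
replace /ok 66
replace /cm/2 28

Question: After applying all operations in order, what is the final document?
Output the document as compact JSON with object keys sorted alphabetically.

After op 1 (remove /ok/0): {"cm":[98,9,52],"lwd":{"dga":91,"j":32,"t":15},"ok":[21,59,87],"z":{"adq":90,"ao":82,"q":60}}
After op 2 (replace /ok/1 35): {"cm":[98,9,52],"lwd":{"dga":91,"j":32,"t":15},"ok":[21,35,87],"z":{"adq":90,"ao":82,"q":60}}
After op 3 (add /wt 69): {"cm":[98,9,52],"lwd":{"dga":91,"j":32,"t":15},"ok":[21,35,87],"wt":69,"z":{"adq":90,"ao":82,"q":60}}
After op 4 (add /cm/3 52): {"cm":[98,9,52,52],"lwd":{"dga":91,"j":32,"t":15},"ok":[21,35,87],"wt":69,"z":{"adq":90,"ao":82,"q":60}}
After op 5 (replace /lwd/dga 95): {"cm":[98,9,52,52],"lwd":{"dga":95,"j":32,"t":15},"ok":[21,35,87],"wt":69,"z":{"adq":90,"ao":82,"q":60}}
After op 6 (replace /z/adq 44): {"cm":[98,9,52,52],"lwd":{"dga":95,"j":32,"t":15},"ok":[21,35,87],"wt":69,"z":{"adq":44,"ao":82,"q":60}}
After op 7 (add /cm/4 9): {"cm":[98,9,52,52,9],"lwd":{"dga":95,"j":32,"t":15},"ok":[21,35,87],"wt":69,"z":{"adq":44,"ao":82,"q":60}}
After op 8 (replace /cm/2 97): {"cm":[98,9,97,52,9],"lwd":{"dga":95,"j":32,"t":15},"ok":[21,35,87],"wt":69,"z":{"adq":44,"ao":82,"q":60}}
After op 9 (remove /cm/2): {"cm":[98,9,52,9],"lwd":{"dga":95,"j":32,"t":15},"ok":[21,35,87],"wt":69,"z":{"adq":44,"ao":82,"q":60}}
After op 10 (replace /ok 90): {"cm":[98,9,52,9],"lwd":{"dga":95,"j":32,"t":15},"ok":90,"wt":69,"z":{"adq":44,"ao":82,"q":60}}
After op 11 (replace /ok 66): {"cm":[98,9,52,9],"lwd":{"dga":95,"j":32,"t":15},"ok":66,"wt":69,"z":{"adq":44,"ao":82,"q":60}}
After op 12 (replace /cm/2 28): {"cm":[98,9,28,9],"lwd":{"dga":95,"j":32,"t":15},"ok":66,"wt":69,"z":{"adq":44,"ao":82,"q":60}}

Answer: {"cm":[98,9,28,9],"lwd":{"dga":95,"j":32,"t":15},"ok":66,"wt":69,"z":{"adq":44,"ao":82,"q":60}}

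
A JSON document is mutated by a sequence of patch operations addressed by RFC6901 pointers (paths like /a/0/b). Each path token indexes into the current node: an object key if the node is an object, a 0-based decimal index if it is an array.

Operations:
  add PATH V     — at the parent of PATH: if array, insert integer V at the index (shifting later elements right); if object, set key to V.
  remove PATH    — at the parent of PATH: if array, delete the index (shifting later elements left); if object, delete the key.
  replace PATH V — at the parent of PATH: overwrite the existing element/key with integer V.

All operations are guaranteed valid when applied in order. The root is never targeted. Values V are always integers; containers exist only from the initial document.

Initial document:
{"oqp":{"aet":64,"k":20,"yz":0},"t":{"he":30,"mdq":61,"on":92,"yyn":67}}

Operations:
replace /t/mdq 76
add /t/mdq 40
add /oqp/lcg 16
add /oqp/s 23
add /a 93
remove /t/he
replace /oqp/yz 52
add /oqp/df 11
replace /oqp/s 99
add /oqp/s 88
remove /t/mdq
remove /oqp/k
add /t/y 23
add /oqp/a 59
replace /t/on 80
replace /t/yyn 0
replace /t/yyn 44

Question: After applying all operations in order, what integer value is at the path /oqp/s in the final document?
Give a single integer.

Answer: 88

Derivation:
After op 1 (replace /t/mdq 76): {"oqp":{"aet":64,"k":20,"yz":0},"t":{"he":30,"mdq":76,"on":92,"yyn":67}}
After op 2 (add /t/mdq 40): {"oqp":{"aet":64,"k":20,"yz":0},"t":{"he":30,"mdq":40,"on":92,"yyn":67}}
After op 3 (add /oqp/lcg 16): {"oqp":{"aet":64,"k":20,"lcg":16,"yz":0},"t":{"he":30,"mdq":40,"on":92,"yyn":67}}
After op 4 (add /oqp/s 23): {"oqp":{"aet":64,"k":20,"lcg":16,"s":23,"yz":0},"t":{"he":30,"mdq":40,"on":92,"yyn":67}}
After op 5 (add /a 93): {"a":93,"oqp":{"aet":64,"k":20,"lcg":16,"s":23,"yz":0},"t":{"he":30,"mdq":40,"on":92,"yyn":67}}
After op 6 (remove /t/he): {"a":93,"oqp":{"aet":64,"k":20,"lcg":16,"s":23,"yz":0},"t":{"mdq":40,"on":92,"yyn":67}}
After op 7 (replace /oqp/yz 52): {"a":93,"oqp":{"aet":64,"k":20,"lcg":16,"s":23,"yz":52},"t":{"mdq":40,"on":92,"yyn":67}}
After op 8 (add /oqp/df 11): {"a":93,"oqp":{"aet":64,"df":11,"k":20,"lcg":16,"s":23,"yz":52},"t":{"mdq":40,"on":92,"yyn":67}}
After op 9 (replace /oqp/s 99): {"a":93,"oqp":{"aet":64,"df":11,"k":20,"lcg":16,"s":99,"yz":52},"t":{"mdq":40,"on":92,"yyn":67}}
After op 10 (add /oqp/s 88): {"a":93,"oqp":{"aet":64,"df":11,"k":20,"lcg":16,"s":88,"yz":52},"t":{"mdq":40,"on":92,"yyn":67}}
After op 11 (remove /t/mdq): {"a":93,"oqp":{"aet":64,"df":11,"k":20,"lcg":16,"s":88,"yz":52},"t":{"on":92,"yyn":67}}
After op 12 (remove /oqp/k): {"a":93,"oqp":{"aet":64,"df":11,"lcg":16,"s":88,"yz":52},"t":{"on":92,"yyn":67}}
After op 13 (add /t/y 23): {"a":93,"oqp":{"aet":64,"df":11,"lcg":16,"s":88,"yz":52},"t":{"on":92,"y":23,"yyn":67}}
After op 14 (add /oqp/a 59): {"a":93,"oqp":{"a":59,"aet":64,"df":11,"lcg":16,"s":88,"yz":52},"t":{"on":92,"y":23,"yyn":67}}
After op 15 (replace /t/on 80): {"a":93,"oqp":{"a":59,"aet":64,"df":11,"lcg":16,"s":88,"yz":52},"t":{"on":80,"y":23,"yyn":67}}
After op 16 (replace /t/yyn 0): {"a":93,"oqp":{"a":59,"aet":64,"df":11,"lcg":16,"s":88,"yz":52},"t":{"on":80,"y":23,"yyn":0}}
After op 17 (replace /t/yyn 44): {"a":93,"oqp":{"a":59,"aet":64,"df":11,"lcg":16,"s":88,"yz":52},"t":{"on":80,"y":23,"yyn":44}}
Value at /oqp/s: 88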